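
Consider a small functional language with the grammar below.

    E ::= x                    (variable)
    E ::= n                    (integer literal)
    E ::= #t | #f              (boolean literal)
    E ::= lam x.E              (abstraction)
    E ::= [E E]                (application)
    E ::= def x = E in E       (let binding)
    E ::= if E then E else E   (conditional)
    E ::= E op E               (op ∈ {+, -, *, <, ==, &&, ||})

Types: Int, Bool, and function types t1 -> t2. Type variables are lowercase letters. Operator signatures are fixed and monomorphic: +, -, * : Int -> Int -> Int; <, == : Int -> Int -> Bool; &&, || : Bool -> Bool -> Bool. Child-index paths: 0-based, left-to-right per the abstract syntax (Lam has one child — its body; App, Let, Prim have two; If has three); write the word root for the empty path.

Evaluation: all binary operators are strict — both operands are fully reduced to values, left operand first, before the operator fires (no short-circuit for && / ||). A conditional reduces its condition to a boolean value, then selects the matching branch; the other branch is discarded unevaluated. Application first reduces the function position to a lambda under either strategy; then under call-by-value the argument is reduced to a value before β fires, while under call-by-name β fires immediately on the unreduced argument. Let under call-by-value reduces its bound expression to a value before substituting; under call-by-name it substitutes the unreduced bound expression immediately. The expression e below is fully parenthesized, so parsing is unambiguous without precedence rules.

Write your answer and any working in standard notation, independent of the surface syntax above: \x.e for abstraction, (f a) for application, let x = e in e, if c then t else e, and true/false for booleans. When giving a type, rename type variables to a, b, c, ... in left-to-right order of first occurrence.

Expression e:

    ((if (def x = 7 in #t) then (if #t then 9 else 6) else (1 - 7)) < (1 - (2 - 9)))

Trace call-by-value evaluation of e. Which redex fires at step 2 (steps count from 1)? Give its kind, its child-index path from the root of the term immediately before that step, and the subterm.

Answer: if at 0 : (if true then (if true then 9 else 6) else (1 - 7))

Derivation:
step 0: ((if (let x = 7 in true) then (if true then 9 else 6) else (1 - 7)) < (1 - (2 - 9)))
step 1: [let@0.0] ((if true then (if true then 9 else 6) else (1 - 7)) < (1 - (2 - 9)))
step 2: [if@0] ((if true then 9 else 6) < (1 - (2 - 9)))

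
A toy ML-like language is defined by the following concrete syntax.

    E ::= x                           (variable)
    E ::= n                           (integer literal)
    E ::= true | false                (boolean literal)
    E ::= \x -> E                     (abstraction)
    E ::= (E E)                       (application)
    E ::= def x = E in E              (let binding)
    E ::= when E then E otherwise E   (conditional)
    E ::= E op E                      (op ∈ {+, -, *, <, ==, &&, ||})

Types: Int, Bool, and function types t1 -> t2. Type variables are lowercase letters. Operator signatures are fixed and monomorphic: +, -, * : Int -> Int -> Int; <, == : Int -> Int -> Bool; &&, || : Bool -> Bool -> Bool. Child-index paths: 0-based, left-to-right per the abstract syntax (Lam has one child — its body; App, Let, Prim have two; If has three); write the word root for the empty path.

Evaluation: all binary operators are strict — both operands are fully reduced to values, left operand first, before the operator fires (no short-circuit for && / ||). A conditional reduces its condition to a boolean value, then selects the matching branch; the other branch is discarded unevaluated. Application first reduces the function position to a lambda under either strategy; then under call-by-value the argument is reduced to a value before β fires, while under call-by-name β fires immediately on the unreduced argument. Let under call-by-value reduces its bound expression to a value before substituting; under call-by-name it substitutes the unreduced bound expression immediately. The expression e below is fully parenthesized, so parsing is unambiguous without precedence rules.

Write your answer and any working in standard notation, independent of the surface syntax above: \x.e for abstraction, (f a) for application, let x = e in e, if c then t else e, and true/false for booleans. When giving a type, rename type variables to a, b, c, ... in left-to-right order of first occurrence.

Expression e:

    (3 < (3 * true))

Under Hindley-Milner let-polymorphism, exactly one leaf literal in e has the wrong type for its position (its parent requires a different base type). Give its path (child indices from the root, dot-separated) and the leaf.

Answer: 1.1 : true

Derivation:
  unify Int ~ Int
  unify Int ~ Int
  unify Bool ~ Int
  FAIL: mismatch Bool ~ Int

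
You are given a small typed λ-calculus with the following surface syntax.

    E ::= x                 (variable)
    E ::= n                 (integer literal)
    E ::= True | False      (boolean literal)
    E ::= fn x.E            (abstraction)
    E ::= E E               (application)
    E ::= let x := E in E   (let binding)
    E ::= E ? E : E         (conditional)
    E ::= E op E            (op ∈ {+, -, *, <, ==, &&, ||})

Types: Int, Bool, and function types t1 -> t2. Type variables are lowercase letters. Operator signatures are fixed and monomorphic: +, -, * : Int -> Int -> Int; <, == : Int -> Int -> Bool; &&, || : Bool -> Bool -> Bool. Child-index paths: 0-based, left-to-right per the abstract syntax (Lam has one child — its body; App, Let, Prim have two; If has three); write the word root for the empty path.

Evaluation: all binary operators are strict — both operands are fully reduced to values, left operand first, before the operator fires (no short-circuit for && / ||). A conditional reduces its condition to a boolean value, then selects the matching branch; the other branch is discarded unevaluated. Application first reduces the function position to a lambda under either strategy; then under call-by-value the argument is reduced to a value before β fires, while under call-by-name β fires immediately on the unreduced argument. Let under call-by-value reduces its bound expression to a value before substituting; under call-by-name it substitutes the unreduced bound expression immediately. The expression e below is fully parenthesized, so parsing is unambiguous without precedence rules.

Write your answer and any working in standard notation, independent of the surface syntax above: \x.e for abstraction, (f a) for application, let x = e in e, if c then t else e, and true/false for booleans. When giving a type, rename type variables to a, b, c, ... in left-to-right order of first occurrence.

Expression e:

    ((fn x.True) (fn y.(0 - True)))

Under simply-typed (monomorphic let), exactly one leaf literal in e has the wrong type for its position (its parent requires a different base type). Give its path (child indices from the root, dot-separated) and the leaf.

Answer: 1.0.1 : true

Working:
\x._ : a -> Bool
  unify Int ~ Int
  unify Bool ~ Int
  FAIL: mismatch Bool ~ Int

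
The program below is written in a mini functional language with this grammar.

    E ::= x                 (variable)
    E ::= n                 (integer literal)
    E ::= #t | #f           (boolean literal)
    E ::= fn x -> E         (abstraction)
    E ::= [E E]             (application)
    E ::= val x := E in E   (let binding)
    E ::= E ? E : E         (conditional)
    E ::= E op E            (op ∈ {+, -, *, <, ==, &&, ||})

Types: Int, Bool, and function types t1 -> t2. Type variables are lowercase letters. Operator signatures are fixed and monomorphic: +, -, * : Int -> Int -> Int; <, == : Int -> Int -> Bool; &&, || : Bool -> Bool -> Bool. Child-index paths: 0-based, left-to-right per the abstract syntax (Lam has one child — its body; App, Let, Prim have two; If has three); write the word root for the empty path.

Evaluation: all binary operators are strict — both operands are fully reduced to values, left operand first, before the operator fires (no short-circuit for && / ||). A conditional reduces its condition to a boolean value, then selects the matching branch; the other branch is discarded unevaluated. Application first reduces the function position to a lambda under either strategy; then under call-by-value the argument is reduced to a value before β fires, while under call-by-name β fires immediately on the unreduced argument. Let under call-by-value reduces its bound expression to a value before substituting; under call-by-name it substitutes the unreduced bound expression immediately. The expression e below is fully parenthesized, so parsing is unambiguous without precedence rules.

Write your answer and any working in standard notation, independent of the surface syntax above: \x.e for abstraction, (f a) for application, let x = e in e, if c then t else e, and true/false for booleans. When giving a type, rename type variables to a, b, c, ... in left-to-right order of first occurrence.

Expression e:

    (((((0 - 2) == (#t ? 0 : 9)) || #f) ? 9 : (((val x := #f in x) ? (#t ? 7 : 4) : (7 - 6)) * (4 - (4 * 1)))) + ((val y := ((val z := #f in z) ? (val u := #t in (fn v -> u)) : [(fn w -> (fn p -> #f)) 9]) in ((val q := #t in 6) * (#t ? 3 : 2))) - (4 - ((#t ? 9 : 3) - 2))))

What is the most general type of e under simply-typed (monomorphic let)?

Answer: Int

Trace:
  unify Int ~ Int
  unify Int ~ Int
  unify Int ~ Int
  unify Bool ~ Bool
  unify Int ~ Int
  unify Int ~ Int
  unify Bool ~ Bool
  unify Bool ~ Bool
  unify Bool ~ Bool
let x : Bool
x : Bool
  unify Bool ~ Bool
  unify Bool ~ Bool
  unify Int ~ Int
  unify Int ~ Int
  unify Int ~ Int
  unify Int ~ Int
  unify Int ~ Int
  unify Int ~ Int
  unify Int ~ Int
  unify Int ~ Int
  unify Int ~ Int
  unify Int ~ Int
  unify Int ~ Int
  unify Int ~ Int
let z : Bool
z : Bool
  unify Bool ~ Bool
let u : Bool
u : Bool
\v._ : a -> Bool
\p._ : c -> Bool
\w._ : b -> c -> Bool
  unify b -> c -> Bool ~ Int -> d
  unify b ~ Int
  unify c -> Bool ~ d
_ _ : c -> Bool
  unify a -> Bool ~ c -> Bool
  unify a ~ c
  unify Bool ~ Bool
let y : c -> Bool
let q : Bool
  unify Int ~ Int
  unify Bool ~ Bool
  unify Int ~ Int
  unify Int ~ Int
  unify Int ~ Int
  unify Int ~ Int
  unify Bool ~ Bool
  unify Int ~ Int
  unify Int ~ Int
  unify Int ~ Int
  unify Int ~ Int
  unify Int ~ Int
  unify Int ~ Int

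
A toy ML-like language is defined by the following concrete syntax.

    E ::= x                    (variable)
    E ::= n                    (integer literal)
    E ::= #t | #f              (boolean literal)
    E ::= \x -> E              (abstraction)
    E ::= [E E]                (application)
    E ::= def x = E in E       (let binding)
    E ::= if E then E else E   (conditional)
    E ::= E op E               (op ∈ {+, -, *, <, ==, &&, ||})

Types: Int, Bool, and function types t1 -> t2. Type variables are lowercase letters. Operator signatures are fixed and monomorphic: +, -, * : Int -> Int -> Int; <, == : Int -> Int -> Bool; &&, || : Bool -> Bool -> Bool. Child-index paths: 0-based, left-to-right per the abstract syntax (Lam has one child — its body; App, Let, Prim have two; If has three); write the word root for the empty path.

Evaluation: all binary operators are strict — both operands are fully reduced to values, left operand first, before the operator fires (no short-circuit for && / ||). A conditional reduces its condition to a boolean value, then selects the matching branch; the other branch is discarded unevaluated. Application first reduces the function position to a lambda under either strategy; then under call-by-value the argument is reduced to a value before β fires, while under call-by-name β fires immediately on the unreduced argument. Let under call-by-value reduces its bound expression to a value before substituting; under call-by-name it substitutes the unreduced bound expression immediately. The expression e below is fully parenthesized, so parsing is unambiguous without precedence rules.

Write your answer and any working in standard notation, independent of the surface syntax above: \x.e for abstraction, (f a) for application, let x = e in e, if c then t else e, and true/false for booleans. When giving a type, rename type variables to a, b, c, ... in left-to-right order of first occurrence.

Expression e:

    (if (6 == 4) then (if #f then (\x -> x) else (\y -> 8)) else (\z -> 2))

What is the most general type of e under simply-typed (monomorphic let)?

Derivation:
  unify Int ~ Int
  unify Int ~ Int
  unify Bool ~ Bool
  unify Bool ~ Bool
x : a
\x._ : a -> a
\y._ : b -> Int
  unify a -> a ~ b -> Int
  unify a ~ b
  unify b ~ Int
\z._ : c -> Int
  unify Int -> Int ~ c -> Int
  unify Int ~ c
  unify Int ~ Int

Answer: Int -> Int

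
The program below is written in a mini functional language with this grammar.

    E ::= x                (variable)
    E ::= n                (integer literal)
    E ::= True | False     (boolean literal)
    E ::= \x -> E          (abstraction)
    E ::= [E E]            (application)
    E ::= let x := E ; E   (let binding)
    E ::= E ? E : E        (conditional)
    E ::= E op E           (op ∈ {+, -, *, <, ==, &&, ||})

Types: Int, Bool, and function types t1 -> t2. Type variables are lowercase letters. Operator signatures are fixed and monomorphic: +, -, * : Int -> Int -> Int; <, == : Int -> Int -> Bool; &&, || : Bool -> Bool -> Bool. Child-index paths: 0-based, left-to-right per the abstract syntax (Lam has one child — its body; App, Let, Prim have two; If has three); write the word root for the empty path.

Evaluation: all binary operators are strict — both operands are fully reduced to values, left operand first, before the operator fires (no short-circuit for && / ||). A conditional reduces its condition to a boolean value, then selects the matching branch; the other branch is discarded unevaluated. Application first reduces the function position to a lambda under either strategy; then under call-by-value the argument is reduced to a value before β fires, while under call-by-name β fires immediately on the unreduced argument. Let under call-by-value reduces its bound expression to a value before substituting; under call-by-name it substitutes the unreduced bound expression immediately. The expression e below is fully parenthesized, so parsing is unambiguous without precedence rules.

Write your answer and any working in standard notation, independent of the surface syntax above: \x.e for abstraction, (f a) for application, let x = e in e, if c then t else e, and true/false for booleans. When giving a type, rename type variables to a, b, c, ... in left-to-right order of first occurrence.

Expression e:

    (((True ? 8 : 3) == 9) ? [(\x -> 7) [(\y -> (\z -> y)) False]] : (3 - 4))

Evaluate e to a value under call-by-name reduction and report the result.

Trace:
step 0: (if ((if true then 8 else 3) == 9) then ((\x.7) ((\y.(\z.y)) false)) else (3 - 4))
step 1: [if@0.0] (if (8 == 9) then ((\x.7) ((\y.(\z.y)) false)) else (3 - 4))
step 2: [delta@0] (if false then ((\x.7) ((\y.(\z.y)) false)) else (3 - 4))
step 3: [if@root] (3 - 4)
step 4: [delta@root] -1

Answer: -1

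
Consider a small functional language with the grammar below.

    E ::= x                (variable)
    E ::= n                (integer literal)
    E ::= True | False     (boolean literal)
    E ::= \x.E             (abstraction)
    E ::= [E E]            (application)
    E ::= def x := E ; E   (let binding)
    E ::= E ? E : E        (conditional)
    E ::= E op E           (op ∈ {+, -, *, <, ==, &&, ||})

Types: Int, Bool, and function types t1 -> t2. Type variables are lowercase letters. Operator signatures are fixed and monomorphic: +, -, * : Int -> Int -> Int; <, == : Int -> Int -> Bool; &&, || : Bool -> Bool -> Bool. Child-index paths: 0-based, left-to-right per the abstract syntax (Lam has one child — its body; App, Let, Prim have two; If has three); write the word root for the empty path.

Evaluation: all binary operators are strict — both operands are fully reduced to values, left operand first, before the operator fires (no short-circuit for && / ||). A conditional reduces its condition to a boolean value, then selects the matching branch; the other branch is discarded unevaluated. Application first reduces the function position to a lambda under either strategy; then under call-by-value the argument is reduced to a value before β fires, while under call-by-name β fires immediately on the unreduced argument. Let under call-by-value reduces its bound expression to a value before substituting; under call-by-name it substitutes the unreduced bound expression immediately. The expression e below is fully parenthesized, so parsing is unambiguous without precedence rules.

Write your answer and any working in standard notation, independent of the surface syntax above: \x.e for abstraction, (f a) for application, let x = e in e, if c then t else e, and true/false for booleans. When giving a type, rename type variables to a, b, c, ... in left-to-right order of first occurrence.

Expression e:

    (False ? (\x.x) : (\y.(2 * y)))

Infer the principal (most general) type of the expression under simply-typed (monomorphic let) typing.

Derivation:
  unify Bool ~ Bool
x : a
\x._ : a -> a
  unify Int ~ Int
y : b
  unify b ~ Int
\y._ : Int -> Int
  unify a -> a ~ Int -> Int
  unify a ~ Int
  unify Int ~ Int

Answer: Int -> Int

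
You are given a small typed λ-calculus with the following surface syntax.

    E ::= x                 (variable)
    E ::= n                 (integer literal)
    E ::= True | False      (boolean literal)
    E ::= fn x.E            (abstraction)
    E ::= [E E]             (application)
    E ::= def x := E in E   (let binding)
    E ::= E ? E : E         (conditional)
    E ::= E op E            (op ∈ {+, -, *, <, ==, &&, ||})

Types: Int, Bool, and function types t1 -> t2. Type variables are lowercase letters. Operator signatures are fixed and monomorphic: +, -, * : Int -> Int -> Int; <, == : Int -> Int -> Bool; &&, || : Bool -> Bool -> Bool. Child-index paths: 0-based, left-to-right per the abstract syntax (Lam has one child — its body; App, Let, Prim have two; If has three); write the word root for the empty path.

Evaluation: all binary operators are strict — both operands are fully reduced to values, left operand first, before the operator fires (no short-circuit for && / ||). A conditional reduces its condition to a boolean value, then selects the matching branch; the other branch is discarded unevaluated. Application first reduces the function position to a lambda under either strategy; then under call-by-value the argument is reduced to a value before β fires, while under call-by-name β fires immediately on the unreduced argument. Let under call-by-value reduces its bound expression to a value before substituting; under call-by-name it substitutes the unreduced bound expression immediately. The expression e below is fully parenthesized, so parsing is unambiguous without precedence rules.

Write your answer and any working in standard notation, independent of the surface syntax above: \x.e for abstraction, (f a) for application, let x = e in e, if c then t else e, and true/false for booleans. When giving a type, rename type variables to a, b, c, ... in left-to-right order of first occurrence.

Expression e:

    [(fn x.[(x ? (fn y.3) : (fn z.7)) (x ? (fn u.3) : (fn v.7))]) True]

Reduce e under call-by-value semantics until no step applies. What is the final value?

Working:
step 0: ((\x.((if x then (\y.3) else (\z.7)) (if x then (\u.3) else (\v.7)))) true)
step 1: [beta@root] ((if true then (\y.3) else (\z.7)) (if true then (\u.3) else (\v.7)))
step 2: [if@0] ((\y.3) (if true then (\u.3) else (\v.7)))
step 3: [if@1] ((\y.3) (\u.3))
step 4: [beta@root] 3

Answer: 3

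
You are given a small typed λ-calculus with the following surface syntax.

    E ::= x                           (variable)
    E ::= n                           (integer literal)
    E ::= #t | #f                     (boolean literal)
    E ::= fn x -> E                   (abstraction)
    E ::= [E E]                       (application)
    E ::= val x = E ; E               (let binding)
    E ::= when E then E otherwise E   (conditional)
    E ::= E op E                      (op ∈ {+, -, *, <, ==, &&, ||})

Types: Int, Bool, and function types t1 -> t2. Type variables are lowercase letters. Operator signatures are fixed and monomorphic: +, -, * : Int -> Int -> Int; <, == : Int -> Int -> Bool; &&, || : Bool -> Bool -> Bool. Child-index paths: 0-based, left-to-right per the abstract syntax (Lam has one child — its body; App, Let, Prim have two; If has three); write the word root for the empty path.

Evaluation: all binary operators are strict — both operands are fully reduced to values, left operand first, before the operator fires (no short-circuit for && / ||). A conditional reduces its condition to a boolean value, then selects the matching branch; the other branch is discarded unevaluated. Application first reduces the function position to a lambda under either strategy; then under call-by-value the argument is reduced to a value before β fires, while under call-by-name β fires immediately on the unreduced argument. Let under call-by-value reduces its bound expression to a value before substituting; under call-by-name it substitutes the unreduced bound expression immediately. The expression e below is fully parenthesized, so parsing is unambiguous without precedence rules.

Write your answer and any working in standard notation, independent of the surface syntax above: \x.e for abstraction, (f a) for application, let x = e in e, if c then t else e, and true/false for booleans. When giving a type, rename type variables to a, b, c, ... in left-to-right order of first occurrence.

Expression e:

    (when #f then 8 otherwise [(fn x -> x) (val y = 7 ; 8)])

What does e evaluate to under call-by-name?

Trace:
step 0: (if false then 8 else ((\x.x) (let y = 7 in 8)))
step 1: [if@root] ((\x.x) (let y = 7 in 8))
step 2: [beta@root] (let y = 7 in 8)
step 3: [let@root] 8

Answer: 8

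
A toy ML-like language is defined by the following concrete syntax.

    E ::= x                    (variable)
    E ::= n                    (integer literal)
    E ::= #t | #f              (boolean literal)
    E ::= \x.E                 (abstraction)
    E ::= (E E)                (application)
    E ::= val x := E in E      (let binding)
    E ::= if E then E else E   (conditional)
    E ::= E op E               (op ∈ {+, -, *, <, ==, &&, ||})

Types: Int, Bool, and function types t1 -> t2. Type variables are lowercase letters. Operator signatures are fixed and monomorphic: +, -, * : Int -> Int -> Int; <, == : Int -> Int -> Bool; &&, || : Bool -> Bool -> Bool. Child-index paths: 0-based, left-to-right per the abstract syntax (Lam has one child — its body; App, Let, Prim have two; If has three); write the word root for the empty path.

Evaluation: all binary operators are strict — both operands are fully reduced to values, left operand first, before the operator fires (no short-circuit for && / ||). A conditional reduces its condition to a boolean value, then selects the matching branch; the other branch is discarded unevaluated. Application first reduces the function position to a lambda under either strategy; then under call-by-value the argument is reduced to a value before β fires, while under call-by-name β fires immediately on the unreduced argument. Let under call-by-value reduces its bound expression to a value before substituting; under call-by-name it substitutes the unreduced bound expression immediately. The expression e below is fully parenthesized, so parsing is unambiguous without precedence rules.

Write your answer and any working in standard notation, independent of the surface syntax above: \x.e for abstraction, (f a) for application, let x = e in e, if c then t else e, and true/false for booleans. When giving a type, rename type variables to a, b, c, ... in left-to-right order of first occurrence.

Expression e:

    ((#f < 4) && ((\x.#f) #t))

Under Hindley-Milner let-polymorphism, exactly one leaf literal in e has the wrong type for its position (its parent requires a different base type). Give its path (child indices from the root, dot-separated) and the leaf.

Trace:
  unify Bool ~ Int
  FAIL: mismatch Bool ~ Int

Answer: 0.0 : false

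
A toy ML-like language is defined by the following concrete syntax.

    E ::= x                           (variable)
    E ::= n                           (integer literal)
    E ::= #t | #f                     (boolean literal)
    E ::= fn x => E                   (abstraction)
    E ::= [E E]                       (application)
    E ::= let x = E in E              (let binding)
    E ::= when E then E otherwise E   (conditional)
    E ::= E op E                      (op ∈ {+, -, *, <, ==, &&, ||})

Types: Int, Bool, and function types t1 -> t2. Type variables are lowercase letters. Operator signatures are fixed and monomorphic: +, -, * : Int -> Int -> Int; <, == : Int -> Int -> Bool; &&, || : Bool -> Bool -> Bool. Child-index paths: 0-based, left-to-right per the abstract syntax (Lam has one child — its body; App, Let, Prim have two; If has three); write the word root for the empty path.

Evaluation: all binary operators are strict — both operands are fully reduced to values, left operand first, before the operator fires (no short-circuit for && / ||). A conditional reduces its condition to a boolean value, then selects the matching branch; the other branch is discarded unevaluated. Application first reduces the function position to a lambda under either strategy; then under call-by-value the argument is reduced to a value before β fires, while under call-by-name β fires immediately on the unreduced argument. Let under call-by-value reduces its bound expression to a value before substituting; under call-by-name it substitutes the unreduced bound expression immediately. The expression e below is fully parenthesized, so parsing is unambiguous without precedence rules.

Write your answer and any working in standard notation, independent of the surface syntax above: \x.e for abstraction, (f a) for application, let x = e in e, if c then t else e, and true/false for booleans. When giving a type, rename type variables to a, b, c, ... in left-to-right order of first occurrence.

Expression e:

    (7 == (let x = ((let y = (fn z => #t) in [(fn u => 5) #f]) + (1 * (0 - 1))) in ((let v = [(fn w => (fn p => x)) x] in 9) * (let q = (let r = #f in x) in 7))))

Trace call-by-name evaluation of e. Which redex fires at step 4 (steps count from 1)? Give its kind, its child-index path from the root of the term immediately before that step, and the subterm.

Derivation:
step 0: (7 == (let x = ((let y = (\z.true) in ((\u.5) false)) + (1 * (0 - 1))) in ((let v = ((\w.(\p.x)) x) in 9) * (let q = (let r = false in x) in 7))))
step 1: [let@1] (7 == ((let v = ((\w.(\p.((let y = (\z.true) in ((\u.5) false)) + (1 * (0 - 1))))) ((let y = (\z.true) in ((\u.5) false)) + (1 * (0 - 1)))) in 9) * (let q = (let r = false in ((let y = (\z.true) in ((\u.5) false)) + (1 * (0 - 1)))) in 7)))
step 2: [let@1.0] (7 == (9 * (let q = (let r = false in ((let y = (\z.true) in ((\u.5) false)) + (1 * (0 - 1)))) in 7)))
step 3: [let@1.1] (7 == (9 * 7))
step 4: [delta@1] (7 == 63)

Answer: delta at 1 : (9 * 7)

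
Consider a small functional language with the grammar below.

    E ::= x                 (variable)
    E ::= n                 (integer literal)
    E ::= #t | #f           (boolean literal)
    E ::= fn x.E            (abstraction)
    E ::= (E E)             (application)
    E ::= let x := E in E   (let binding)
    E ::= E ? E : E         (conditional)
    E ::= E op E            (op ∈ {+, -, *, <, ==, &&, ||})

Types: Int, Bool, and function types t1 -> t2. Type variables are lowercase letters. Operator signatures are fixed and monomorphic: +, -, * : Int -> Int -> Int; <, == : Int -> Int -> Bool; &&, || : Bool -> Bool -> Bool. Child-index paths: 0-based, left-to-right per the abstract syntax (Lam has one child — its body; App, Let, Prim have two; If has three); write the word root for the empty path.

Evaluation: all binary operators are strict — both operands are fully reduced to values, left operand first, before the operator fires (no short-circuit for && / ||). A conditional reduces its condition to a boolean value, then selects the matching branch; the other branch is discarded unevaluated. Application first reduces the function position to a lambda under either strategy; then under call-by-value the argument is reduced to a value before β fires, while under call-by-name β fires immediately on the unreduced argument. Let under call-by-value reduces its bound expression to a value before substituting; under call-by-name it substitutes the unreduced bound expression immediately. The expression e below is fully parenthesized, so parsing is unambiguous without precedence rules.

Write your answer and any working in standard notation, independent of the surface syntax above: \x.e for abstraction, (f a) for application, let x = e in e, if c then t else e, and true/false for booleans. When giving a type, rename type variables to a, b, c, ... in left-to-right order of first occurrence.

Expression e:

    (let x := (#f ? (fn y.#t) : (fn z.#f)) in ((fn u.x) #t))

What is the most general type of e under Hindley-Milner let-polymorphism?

Answer: a -> Bool

Derivation:
  unify Bool ~ Bool
\y._ : a -> Bool
\z._ : b -> Bool
  unify a -> Bool ~ b -> Bool
  unify a ~ b
  unify Bool ~ Bool
let x : forall. b -> Bool
x : d -> Bool
\u._ : c -> d -> Bool
  unify c -> d -> Bool ~ Bool -> e
  unify c ~ Bool
  unify d -> Bool ~ e
_ _ : d -> Bool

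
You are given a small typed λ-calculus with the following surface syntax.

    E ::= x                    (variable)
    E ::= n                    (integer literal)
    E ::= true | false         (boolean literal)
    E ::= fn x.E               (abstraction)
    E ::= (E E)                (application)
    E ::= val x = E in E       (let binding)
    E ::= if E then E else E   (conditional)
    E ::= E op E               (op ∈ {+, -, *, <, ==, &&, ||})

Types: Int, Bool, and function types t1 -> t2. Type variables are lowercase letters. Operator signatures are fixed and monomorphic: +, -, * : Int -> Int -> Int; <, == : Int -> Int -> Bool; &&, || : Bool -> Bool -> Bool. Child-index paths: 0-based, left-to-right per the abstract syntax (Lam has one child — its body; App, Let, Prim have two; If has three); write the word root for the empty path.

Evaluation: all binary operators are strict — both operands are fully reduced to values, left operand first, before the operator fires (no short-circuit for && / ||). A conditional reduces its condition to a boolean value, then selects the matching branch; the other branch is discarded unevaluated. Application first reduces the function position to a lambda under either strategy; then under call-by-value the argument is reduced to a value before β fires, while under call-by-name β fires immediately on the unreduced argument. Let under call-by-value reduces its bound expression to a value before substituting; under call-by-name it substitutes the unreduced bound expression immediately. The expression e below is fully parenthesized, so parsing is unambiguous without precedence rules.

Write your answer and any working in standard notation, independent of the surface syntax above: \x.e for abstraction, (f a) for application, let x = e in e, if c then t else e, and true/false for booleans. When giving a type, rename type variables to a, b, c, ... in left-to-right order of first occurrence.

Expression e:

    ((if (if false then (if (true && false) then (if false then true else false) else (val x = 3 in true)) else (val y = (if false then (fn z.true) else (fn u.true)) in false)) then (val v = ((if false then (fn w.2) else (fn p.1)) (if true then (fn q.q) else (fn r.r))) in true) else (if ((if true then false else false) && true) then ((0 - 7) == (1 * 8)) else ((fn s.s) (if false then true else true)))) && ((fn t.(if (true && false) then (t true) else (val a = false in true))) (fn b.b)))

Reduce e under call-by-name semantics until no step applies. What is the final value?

Working:
step 0: ((if (if false then (if (true && false) then (if false then true else false) else (let x = 3 in true)) else (let y = (if false then (\z.true) else (\u.true)) in false)) then (let v = ((if false then (\w.2) else (\p.1)) (if true then (\q.q) else (\r.r))) in true) else (if ((if true then false else false) && true) then ((0 - 7) == (1 * 8)) else ((\s.s) (if false then true else true)))) && ((\t.(if (true && false) then (t true) else (let a = false in true))) (\b.b)))
step 1: [if@0.0] ((if (let y = (if false then (\z.true) else (\u.true)) in false) then (let v = ((if false then (\w.2) else (\p.1)) (if true then (\q.q) else (\r.r))) in true) else (if ((if true then false else false) && true) then ((0 - 7) == (1 * 8)) else ((\s.s) (if false then true else true)))) && ((\t.(if (true && false) then (t true) else (let a = false in true))) (\b.b)))
step 2: [let@0.0] ((if false then (let v = ((if false then (\w.2) else (\p.1)) (if true then (\q.q) else (\r.r))) in true) else (if ((if true then false else false) && true) then ((0 - 7) == (1 * 8)) else ((\s.s) (if false then true else true)))) && ((\t.(if (true && false) then (t true) else (let a = false in true))) (\b.b)))
step 3: [if@0] ((if ((if true then false else false) && true) then ((0 - 7) == (1 * 8)) else ((\s.s) (if false then true else true))) && ((\t.(if (true && false) then (t true) else (let a = false in true))) (\b.b)))
step 4: [if@0.0.0] ((if (false && true) then ((0 - 7) == (1 * 8)) else ((\s.s) (if false then true else true))) && ((\t.(if (true && false) then (t true) else (let a = false in true))) (\b.b)))
step 5: [delta@0.0] ((if false then ((0 - 7) == (1 * 8)) else ((\s.s) (if false then true else true))) && ((\t.(if (true && false) then (t true) else (let a = false in true))) (\b.b)))
step 6: [if@0] (((\s.s) (if false then true else true)) && ((\t.(if (true && false) then (t true) else (let a = false in true))) (\b.b)))
step 7: [beta@0] ((if false then true else true) && ((\t.(if (true && false) then (t true) else (let a = false in true))) (\b.b)))
step 8: [if@0] (true && ((\t.(if (true && false) then (t true) else (let a = false in true))) (\b.b)))
step 9: [beta@1] (true && (if (true && false) then ((\b.b) true) else (let a = false in true)))
step 10: [delta@1.0] (true && (if false then ((\b.b) true) else (let a = false in true)))
step 11: [if@1] (true && (let a = false in true))
step 12: [let@1] (true && true)
step 13: [delta@root] true

Answer: true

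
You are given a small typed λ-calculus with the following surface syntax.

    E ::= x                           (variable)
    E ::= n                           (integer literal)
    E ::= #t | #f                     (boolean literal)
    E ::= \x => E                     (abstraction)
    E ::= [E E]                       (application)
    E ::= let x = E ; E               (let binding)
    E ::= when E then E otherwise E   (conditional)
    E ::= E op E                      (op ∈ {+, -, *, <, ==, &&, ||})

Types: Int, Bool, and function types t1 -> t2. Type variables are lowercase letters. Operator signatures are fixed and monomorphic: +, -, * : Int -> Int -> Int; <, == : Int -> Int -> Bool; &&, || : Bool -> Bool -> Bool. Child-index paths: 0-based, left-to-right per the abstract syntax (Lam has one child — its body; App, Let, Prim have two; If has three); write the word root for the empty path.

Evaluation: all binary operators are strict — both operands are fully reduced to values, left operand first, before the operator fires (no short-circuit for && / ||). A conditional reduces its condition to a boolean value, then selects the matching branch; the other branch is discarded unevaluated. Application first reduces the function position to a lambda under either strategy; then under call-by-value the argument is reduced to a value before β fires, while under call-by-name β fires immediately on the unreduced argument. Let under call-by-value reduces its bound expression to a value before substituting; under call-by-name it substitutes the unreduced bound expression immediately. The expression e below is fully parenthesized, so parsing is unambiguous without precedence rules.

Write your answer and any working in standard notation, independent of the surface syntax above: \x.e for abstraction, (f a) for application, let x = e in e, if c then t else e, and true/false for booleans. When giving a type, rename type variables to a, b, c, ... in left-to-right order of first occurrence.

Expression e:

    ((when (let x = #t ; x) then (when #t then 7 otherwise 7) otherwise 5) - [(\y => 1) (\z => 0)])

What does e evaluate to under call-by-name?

Trace:
step 0: ((if (let x = true in x) then (if true then 7 else 7) else 5) - ((\y.1) (\z.0)))
step 1: [let@0.0] ((if true then (if true then 7 else 7) else 5) - ((\y.1) (\z.0)))
step 2: [if@0] ((if true then 7 else 7) - ((\y.1) (\z.0)))
step 3: [if@0] (7 - ((\y.1) (\z.0)))
step 4: [beta@1] (7 - 1)
step 5: [delta@root] 6

Answer: 6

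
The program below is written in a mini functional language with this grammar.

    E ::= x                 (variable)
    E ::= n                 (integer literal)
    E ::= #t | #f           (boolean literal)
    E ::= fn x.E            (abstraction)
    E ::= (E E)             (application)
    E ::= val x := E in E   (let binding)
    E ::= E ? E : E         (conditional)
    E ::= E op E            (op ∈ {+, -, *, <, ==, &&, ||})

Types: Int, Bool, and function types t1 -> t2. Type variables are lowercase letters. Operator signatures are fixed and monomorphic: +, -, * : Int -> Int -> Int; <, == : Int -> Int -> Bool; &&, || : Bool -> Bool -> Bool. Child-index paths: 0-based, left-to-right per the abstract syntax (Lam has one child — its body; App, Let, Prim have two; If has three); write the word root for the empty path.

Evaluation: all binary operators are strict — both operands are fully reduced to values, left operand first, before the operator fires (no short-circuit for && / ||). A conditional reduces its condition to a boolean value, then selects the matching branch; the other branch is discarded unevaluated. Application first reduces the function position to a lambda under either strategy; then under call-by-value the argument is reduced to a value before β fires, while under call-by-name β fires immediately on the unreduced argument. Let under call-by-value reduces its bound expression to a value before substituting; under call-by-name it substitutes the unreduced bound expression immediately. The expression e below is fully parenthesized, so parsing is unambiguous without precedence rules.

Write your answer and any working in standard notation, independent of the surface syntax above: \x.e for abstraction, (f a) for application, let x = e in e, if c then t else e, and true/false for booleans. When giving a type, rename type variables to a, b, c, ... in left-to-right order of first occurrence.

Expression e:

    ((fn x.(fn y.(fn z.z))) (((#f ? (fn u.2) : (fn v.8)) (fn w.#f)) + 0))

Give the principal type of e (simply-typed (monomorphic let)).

Derivation:
z : c
\z._ : c -> c
\y._ : b -> c -> c
\x._ : a -> b -> c -> c
  unify Bool ~ Bool
\u._ : d -> Int
\v._ : e -> Int
  unify d -> Int ~ e -> Int
  unify d ~ e
  unify Int ~ Int
\w._ : f -> Bool
  unify e -> Int ~ (f -> Bool) -> g
  unify e ~ f -> Bool
  unify Int ~ g
_ _ : Int
  unify Int ~ Int
  unify Int ~ Int
  unify a -> b -> c -> c ~ Int -> h
  unify a ~ Int
  unify b -> c -> c ~ h
_ _ : b -> c -> c

Answer: a -> b -> b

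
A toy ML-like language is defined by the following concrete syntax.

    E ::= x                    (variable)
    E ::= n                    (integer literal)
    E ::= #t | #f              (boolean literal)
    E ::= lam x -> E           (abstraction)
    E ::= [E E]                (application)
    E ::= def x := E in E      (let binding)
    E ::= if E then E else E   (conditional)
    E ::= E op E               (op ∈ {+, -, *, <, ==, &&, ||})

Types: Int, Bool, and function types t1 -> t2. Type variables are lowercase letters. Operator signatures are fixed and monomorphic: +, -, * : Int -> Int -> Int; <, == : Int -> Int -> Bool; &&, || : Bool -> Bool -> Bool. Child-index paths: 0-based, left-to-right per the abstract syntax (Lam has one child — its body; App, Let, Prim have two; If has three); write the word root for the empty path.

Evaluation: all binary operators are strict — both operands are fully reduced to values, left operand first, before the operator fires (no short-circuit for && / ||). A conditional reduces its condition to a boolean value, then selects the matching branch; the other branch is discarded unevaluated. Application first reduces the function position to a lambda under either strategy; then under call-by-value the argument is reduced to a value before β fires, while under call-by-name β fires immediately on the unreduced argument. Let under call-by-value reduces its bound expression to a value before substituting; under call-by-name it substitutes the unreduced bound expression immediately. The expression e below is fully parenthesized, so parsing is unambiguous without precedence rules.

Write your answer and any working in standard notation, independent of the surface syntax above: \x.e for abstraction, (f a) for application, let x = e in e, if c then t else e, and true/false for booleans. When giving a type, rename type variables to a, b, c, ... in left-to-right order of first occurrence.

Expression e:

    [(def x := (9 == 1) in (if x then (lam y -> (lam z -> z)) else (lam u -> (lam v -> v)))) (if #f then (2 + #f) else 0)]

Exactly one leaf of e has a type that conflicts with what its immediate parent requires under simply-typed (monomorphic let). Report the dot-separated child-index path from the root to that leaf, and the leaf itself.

Answer: 1.1.1 : false

Trace:
  unify Int ~ Int
  unify Int ~ Int
let x : Bool
x : Bool
  unify Bool ~ Bool
z : b
\z._ : b -> b
\y._ : a -> b -> b
v : d
\v._ : d -> d
\u._ : c -> d -> d
  unify a -> b -> b ~ c -> d -> d
  unify a ~ c
  unify b -> b ~ d -> d
  unify b ~ d
  unify d ~ d
  unify Bool ~ Bool
  unify Int ~ Int
  unify Bool ~ Int
  FAIL: mismatch Bool ~ Int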